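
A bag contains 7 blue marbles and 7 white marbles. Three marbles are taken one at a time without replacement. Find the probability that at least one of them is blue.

47/52

P(no blue) = 7/14 × 6/13 × 5/12 = 210/2184 = 5/52.
P(at least one) = 1 − 5/52 = 47/52.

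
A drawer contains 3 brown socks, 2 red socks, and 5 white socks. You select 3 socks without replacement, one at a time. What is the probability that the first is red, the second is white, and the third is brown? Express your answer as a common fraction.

Multiply the probability of each draw given the previous ones:
P = 2/10 × 5/9 × 3/8 = 30/720 = 1/24.

1/24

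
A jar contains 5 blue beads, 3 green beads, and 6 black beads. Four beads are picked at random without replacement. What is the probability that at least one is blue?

125/143

P(no blue) = 9/14 × 8/13 × 7/12 × 6/11 = 3024/24024 = 18/143.
P(at least one) = 1 − 18/143 = 125/143.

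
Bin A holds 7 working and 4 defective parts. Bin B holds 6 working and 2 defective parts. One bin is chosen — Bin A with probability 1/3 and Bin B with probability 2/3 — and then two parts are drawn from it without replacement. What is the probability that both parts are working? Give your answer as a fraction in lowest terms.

From Bin A: P(both working) = (7/11)(6/10) = 21/55.
From Bin B: P(both working) = (6/8)(5/7) = 15/28.
Total probability = (1/3)(21/55) + (2/3)(15/28) = 373/770.

373/770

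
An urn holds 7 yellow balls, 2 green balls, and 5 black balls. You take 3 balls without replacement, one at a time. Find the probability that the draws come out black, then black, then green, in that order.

5/273

Each draw changes the counts, so multiply the conditional probabilities along the sequence:
P = 5/14 × 4/13 × 2/12 = 40/2184 = 5/273.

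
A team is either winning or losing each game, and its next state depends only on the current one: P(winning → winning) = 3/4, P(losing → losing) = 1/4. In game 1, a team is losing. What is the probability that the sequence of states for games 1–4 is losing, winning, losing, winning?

9/64

Game 1 is given. For each transition, use the conditional probability from the current state:
P(winning | losing) = 3/4; P(losing | winning) = 1/4; P(winning | losing) = 3/4.
P = 3/4 × 1/4 × 3/4 = 9/64.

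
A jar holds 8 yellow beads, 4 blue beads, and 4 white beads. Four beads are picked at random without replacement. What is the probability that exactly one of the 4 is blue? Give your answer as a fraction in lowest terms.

44/91

One ordering (blue drawn first) has probability 4/16 × 12/15 × 11/14 × 10/13 = 5280/43680 = 11/91.
There are C(4,1) = 4 such orderings, each equally likely, so P = 4 × 11/91 = 44/91.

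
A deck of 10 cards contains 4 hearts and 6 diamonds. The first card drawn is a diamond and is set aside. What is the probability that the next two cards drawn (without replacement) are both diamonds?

With the first card removed, 5 diamonds remain out of 9.
P = 5/9 × 4/8 = 20/72 = 5/18.

5/18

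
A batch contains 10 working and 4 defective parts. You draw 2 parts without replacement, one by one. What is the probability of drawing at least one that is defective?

P(no defective) = 10/14 × 9/13 = 90/182 = 45/91.
P(at least one) = 1 − 45/91 = 46/91.

46/91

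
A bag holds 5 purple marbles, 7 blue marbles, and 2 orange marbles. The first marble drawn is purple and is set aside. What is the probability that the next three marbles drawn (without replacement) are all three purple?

With the first marble removed, 4 purple remain out of 13.
P = 4/13 × 3/12 × 2/11 = 24/1716 = 2/143.

2/143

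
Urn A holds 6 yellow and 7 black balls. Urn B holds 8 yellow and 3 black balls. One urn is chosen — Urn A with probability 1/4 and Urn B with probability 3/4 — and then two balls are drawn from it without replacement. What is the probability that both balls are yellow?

From Urn A: P(both yellow) = (6/13)(5/12) = 5/26.
From Urn B: P(both yellow) = (8/11)(7/10) = 28/55.
Total probability = (1/4)(5/26) + (3/4)(28/55) = 2459/5720.

2459/5720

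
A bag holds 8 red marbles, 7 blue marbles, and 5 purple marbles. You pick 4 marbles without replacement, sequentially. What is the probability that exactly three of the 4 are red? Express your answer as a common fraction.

224/1615

One ordering (red drawn first) has probability 8/20 × 7/19 × 6/18 × 12/17 = 4032/116280 = 56/1615.
There are C(4,3) = 4 such orderings, each equally likely, so P = 4 × 56/1615 = 224/1615.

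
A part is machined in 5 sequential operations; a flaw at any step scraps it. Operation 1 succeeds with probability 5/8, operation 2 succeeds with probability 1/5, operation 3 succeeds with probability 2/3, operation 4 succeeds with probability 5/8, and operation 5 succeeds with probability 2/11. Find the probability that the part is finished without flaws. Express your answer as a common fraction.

5/528

Each stage is reached only if all earlier stages succeed, so
P = 5/8 × 1/5 × 2/3 × 5/8 × 2/11 = 100/10560 = 5/528.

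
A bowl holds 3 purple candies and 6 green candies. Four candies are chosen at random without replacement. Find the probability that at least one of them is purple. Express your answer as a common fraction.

37/42

P(no purple) = 6/9 × 5/8 × 4/7 × 3/6 = 360/3024 = 5/42.
P(at least one) = 1 − 5/42 = 37/42.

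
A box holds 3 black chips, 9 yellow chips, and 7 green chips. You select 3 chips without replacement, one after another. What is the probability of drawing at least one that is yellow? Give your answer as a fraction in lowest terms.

283/323

P(no yellow) = 10/19 × 9/18 × 8/17 = 720/5814 = 40/323.
P(at least one) = 1 − 40/323 = 283/323.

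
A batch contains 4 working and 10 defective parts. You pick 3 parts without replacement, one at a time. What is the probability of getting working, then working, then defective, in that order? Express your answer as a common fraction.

Each draw changes the counts, so multiply the conditional probabilities along the sequence:
P = 4/14 × 3/13 × 10/12 = 120/2184 = 5/91.

5/91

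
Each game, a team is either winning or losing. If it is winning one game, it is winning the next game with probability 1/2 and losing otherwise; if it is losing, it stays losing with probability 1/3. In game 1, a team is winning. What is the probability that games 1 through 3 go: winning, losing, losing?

Game 1 is given. For each transition, use the conditional probability from the current state:
P(losing | winning) = 1/2; P(losing | losing) = 1/3.
P = 1/2 × 1/3 = 1/6.

1/6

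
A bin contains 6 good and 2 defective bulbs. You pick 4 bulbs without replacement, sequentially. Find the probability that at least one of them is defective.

11/14

P(no defective) = 6/8 × 5/7 × 4/6 × 3/5 = 360/1680 = 3/14.
P(at least one) = 1 − 3/14 = 11/14.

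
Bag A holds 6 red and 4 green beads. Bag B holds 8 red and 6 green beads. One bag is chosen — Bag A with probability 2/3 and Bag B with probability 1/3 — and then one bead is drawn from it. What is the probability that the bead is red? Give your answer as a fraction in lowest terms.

From Bag A: P(red) = 6/10.
From Bag B: P(red) = 8/14.
Total probability = (2/3)(6/10) + (1/3)(8/14) = 62/105.

62/105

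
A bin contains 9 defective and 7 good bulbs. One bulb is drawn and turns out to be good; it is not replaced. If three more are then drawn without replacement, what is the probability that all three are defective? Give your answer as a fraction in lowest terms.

After the first draw, 9 of the remaining 15 bulbs are defective.
P = 9/15 × 8/14 × 7/13 = 504/2730 = 12/65.

12/65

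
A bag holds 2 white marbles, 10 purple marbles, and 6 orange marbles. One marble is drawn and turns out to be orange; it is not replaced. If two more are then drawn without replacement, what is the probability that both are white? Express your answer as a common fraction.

With the first marble removed, 2 white remain out of 17.
P = 2/17 × 1/16 = 2/272 = 1/136.

1/136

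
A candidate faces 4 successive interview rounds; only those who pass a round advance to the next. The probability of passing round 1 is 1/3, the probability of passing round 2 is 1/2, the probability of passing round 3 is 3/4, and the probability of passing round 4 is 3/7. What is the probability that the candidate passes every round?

Multiplying along the chain,
P = 1/3 × 1/2 × 3/4 × 3/7 = 9/168 = 3/56.

3/56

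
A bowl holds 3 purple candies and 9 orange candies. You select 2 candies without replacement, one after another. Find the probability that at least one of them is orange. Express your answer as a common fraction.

P(no orange) = 3/12 × 2/11 = 6/132 = 1/22.
P(at least one) = 1 − 1/22 = 21/22.

21/22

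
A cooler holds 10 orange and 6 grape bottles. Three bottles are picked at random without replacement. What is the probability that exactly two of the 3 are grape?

15/56

One ordering (grape drawn first) has probability 6/16 × 5/15 × 10/14 = 300/3360 = 5/56.
There are C(3,2) = 3 such orderings, each equally likely, so P = 3 × 5/56 = 15/56.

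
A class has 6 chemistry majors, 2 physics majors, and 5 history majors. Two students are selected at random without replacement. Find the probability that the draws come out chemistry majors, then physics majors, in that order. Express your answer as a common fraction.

1/13

Each draw changes the counts, so multiply the conditional probabilities along the sequence:
P = 6/13 × 2/12 = 12/156 = 1/13.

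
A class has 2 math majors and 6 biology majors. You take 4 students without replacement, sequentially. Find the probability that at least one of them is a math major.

P(no math majors) = 6/8 × 5/7 × 4/6 × 3/5 = 360/1680 = 3/14.
P(at least one) = 1 − 3/14 = 11/14.

11/14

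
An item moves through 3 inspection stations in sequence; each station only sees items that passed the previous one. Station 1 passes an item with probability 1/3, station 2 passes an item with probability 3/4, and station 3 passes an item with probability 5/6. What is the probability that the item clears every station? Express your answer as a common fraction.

5/24

The events are sequential, so multiply the conditional probabilities:
P = 1/3 × 3/4 × 5/6 = 15/72 = 5/24.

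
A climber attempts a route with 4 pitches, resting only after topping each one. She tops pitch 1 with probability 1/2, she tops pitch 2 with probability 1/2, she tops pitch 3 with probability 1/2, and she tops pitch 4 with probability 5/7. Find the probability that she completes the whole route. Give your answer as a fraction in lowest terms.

5/56

Each stage is reached only if all earlier stages succeed, so
P = 1/2 × 1/2 × 1/2 × 5/7 = 5/56.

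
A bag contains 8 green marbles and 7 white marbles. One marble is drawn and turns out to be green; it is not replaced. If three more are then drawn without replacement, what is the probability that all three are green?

After the first draw, 7 of the remaining 14 marbles are green.
P = 7/14 × 6/13 × 5/12 = 210/2184 = 5/52.

5/52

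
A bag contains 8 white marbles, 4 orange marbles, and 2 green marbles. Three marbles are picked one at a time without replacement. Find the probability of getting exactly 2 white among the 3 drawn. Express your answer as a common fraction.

6/13

One ordering (white drawn first) has probability 8/14 × 7/13 × 6/12 = 336/2184 = 2/13.
There are C(3,2) = 3 such orderings, each equally likely, so P = 3 × 2/13 = 6/13.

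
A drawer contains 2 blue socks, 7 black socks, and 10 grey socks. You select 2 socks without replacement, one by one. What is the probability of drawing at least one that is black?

35/57

P(no black) = 12/19 × 11/18 = 132/342 = 22/57.
P(at least one) = 1 − 22/57 = 35/57.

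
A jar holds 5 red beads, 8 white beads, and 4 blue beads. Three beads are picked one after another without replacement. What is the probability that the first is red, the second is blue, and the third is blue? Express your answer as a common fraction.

1/68

Multiply the probability of each draw given the previous ones:
P = 5/17 × 4/16 × 3/15 = 60/4080 = 1/68.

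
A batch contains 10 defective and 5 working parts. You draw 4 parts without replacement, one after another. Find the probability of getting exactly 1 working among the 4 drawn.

40/91

One ordering (working drawn first) has probability 5/15 × 10/14 × 9/13 × 8/12 = 3600/32760 = 10/91.
There are C(4,1) = 4 such orderings, each equally likely, so P = 4 × 10/91 = 40/91.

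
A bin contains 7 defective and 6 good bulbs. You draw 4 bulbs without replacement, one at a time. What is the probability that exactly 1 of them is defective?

One ordering (defective drawn first) has probability 7/13 × 6/12 × 5/11 × 4/10 = 840/17160 = 7/143.
There are C(4,1) = 4 such orderings, each equally likely, so P = 4 × 7/143 = 28/143.

28/143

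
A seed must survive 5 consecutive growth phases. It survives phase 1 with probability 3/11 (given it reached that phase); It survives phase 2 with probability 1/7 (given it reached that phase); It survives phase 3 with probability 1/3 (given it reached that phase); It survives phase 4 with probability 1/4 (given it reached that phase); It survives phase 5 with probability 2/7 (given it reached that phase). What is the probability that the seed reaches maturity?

Multiplying along the chain,
P = 3/11 × 1/7 × 1/3 × 1/4 × 2/7 = 6/6468 = 1/1078.

1/1078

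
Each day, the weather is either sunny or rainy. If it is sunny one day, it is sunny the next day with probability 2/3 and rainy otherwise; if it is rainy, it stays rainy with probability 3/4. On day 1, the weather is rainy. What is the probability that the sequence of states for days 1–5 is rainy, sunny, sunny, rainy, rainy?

Day 1 is given. For each transition, use the conditional probability from the current state:
P(sunny | rainy) = 1/4; P(sunny | sunny) = 2/3; P(rainy | sunny) = 1/3; P(rainy | rainy) = 3/4.
P = 1/4 × 2/3 × 1/3 × 3/4 = 6/144 = 1/24.

1/24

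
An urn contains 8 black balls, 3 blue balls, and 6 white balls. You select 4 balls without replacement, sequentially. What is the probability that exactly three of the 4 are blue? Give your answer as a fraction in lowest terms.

1/170

One ordering (blue drawn first) has probability 3/17 × 2/16 × 1/15 × 14/14 = 84/57120 = 1/680.
There are C(4,3) = 4 such orderings, each equally likely, so P = 4 × 1/680 = 1/170.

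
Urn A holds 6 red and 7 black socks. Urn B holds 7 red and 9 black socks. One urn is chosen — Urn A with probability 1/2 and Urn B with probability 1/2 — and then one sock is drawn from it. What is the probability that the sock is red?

187/416

From Urn A: P(red) = 6/13.
From Urn B: P(red) = 7/16.
Total probability = (1/2)(6/13) + (1/2)(7/16) = 187/416.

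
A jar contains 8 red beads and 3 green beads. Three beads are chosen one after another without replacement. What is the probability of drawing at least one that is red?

164/165

P(no red) = 3/11 × 2/10 × 1/9 = 6/990 = 1/165.
P(at least one) = 1 − 1/165 = 164/165.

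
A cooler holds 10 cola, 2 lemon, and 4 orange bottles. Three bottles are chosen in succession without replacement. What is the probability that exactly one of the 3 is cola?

15/56

One ordering (cola drawn first) has probability 10/16 × 6/15 × 5/14 = 300/3360 = 5/56.
There are C(3,1) = 3 such orderings, each equally likely, so P = 3 × 5/56 = 15/56.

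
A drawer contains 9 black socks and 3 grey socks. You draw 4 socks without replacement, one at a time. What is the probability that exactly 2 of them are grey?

12/55

One ordering (grey drawn first) has probability 3/12 × 2/11 × 9/10 × 8/9 = 432/11880 = 2/55.
There are C(4,2) = 6 such orderings, each equally likely, so P = 6 × 2/55 = 12/55.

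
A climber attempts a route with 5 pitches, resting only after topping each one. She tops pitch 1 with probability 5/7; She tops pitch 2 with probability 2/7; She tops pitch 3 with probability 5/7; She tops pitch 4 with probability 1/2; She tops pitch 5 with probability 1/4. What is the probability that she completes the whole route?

The events are sequential, so multiply the conditional probabilities:
P = 5/7 × 2/7 × 5/7 × 1/2 × 1/4 = 50/2744 = 25/1372.

25/1372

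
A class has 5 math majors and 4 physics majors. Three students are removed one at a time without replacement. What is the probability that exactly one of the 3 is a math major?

5/14

One ordering (a math major drawn first) has probability 5/9 × 4/8 × 3/7 = 60/504 = 5/42.
There are C(3,1) = 3 such orderings, each equally likely, so P = 3 × 5/42 = 5/14.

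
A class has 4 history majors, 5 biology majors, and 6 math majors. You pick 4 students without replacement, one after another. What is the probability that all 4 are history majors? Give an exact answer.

P(all history majors) = 4/15 × 3/14 × 2/13 × 1/12 = 24/32760 = 1/1365.

1/1365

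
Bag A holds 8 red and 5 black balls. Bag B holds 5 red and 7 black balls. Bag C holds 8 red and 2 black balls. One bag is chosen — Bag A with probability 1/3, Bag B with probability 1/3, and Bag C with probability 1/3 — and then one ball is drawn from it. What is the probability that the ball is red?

1429/2340

From Bag A: P(red) = 8/13.
From Bag B: P(red) = 5/12.
From Bag C: P(red) = 8/10.
Total probability = (1/3)(8/13) + (1/3)(5/12) + (1/3)(8/10) = 1429/2340.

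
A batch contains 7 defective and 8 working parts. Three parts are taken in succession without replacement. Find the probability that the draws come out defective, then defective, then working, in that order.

8/65

Chain rule:
P = 7/15 × 6/14 × 8/13 = 336/2730 = 8/65.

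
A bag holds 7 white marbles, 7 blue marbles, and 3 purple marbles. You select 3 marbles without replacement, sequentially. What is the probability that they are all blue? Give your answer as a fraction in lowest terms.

P = 7/17 × 6/16 × 5/15 = 210/4080 = 7/136.

7/136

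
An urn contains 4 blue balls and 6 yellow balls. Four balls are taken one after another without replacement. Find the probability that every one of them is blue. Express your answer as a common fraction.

1/210

P(every draw is blue) = 4/10 × 3/9 × 2/8 × 1/7 = 24/5040 = 1/210.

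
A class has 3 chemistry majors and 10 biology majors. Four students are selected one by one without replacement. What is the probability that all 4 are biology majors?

P(every draw is a biology major) = 10/13 × 9/12 × 8/11 × 7/10 = 5040/17160 = 42/143.

42/143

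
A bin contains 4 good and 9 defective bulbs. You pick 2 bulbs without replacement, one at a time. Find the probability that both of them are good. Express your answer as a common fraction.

P(every draw is good) = 4/13 × 3/12 = 12/156 = 1/13.

1/13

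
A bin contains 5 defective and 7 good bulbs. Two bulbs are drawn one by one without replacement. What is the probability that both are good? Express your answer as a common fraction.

P(all good) = 7/12 × 6/11 = 42/132 = 7/22.

7/22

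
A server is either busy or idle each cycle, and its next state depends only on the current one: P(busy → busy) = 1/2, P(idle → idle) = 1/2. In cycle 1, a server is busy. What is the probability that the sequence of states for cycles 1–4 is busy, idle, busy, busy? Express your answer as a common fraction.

1/8

Cycle 1 is given. For each transition, use the conditional probability from the current state:
P(idle | busy) = 1/2; P(busy | idle) = 1/2; P(busy | busy) = 1/2.
P = 1/2 × 1/2 × 1/2 = 1/8.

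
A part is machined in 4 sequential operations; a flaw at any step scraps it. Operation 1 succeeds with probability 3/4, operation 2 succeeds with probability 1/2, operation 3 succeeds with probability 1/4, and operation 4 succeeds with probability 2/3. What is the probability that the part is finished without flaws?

1/16

Multiplying along the chain,
P = 3/4 × 1/2 × 1/4 × 2/3 = 6/96 = 1/16.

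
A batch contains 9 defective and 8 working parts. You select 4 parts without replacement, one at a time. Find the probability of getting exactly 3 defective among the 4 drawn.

One ordering (defective drawn first) has probability 9/17 × 8/16 × 7/15 × 8/14 = 4032/57120 = 6/85.
There are C(4,3) = 4 such orderings, each equally likely, so P = 4 × 6/85 = 24/85.

24/85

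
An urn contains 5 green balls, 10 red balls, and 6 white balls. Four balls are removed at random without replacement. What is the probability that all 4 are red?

P(all red) = 10/21 × 9/20 × 8/19 × 7/18 = 5040/143640 = 2/57.

2/57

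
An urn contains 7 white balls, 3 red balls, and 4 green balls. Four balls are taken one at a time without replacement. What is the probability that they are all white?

5/143

P = 7/14 × 6/13 × 5/12 × 4/11 = 840/24024 = 5/143.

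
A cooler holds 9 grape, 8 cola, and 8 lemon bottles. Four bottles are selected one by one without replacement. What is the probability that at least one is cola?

1027/1265

P(no cola) = 17/25 × 16/24 × 15/23 × 14/22 = 57120/303600 = 238/1265.
P(at least one) = 1 − 238/1265 = 1027/1265.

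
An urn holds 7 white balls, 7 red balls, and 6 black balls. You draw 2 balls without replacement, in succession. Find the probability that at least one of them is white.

56/95

P(no white) = 13/20 × 12/19 = 156/380 = 39/95.
P(at least one) = 1 − 39/95 = 56/95.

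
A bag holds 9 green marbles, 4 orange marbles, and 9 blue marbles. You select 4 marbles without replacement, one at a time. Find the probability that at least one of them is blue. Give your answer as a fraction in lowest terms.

P(no blue) = 13/22 × 12/21 × 11/20 × 10/19 = 17160/175560 = 13/133.
P(at least one) = 1 − 13/133 = 120/133.

120/133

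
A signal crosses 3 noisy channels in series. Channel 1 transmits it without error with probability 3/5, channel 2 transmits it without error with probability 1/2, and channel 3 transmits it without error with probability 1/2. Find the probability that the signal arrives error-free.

Multiplying along the chain,
P = 3/5 × 1/2 × 1/2 = 3/20.

3/20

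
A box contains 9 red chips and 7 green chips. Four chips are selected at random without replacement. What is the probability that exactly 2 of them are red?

One ordering (red drawn first) has probability 9/16 × 8/15 × 7/14 × 6/13 = 3024/43680 = 9/130.
There are C(4,2) = 6 such orderings, each equally likely, so P = 6 × 9/130 = 27/65.

27/65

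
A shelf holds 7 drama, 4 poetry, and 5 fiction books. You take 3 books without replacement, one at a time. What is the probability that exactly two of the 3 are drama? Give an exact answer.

One ordering (drama drawn first) has probability 7/16 × 6/15 × 9/14 = 378/3360 = 9/80.
There are C(3,2) = 3 such orderings, each equally likely, so P = 3 × 9/80 = 27/80.

27/80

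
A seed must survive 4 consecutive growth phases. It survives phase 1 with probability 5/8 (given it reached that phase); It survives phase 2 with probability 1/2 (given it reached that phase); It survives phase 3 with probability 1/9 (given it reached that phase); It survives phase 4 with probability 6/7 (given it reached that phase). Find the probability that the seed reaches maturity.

The events are sequential, so multiply the conditional probabilities:
P = 5/8 × 1/2 × 1/9 × 6/7 = 30/1008 = 5/168.

5/168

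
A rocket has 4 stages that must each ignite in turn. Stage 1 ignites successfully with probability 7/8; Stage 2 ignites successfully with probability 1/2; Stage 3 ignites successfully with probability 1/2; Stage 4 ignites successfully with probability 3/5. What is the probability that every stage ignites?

Each stage is reached only if all earlier stages succeed, so
P = 7/8 × 1/2 × 1/2 × 3/5 = 21/160.

21/160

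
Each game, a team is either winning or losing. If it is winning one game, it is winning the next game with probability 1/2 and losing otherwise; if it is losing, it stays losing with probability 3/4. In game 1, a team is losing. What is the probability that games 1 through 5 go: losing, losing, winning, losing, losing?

Game 1 is given. For each transition, use the conditional probability from the current state:
P(losing | losing) = 3/4; P(winning | losing) = 1/4; P(losing | winning) = 1/2; P(losing | losing) = 3/4.
P = 3/4 × 1/4 × 1/2 × 3/4 = 9/128.

9/128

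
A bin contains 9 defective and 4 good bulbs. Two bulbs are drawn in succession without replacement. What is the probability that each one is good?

P(all good) = 4/13 × 3/12 = 12/156 = 1/13.

1/13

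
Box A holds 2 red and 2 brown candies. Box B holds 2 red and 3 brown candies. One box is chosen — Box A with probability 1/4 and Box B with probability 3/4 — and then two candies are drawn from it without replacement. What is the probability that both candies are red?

From Box A: P(both red) = (2/4)(1/3) = 1/6.
From Box B: P(both red) = (2/5)(1/4) = 1/10.
Total probability = (1/4)(1/6) + (3/4)(1/10) = 7/60.

7/60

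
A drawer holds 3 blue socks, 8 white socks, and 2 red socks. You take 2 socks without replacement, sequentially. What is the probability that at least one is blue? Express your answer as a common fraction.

11/26

P(no blue) = 10/13 × 9/12 = 90/156 = 15/26.
P(at least one) = 1 − 15/26 = 11/26.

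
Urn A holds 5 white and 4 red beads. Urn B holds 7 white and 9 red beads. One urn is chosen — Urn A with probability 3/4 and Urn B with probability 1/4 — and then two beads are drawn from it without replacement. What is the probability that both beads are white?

From Urn A: P(both white) = (5/9)(4/8) = 5/18.
From Urn B: P(both white) = (7/16)(6/15) = 7/40.
Total probability = (3/4)(5/18) + (1/4)(7/40) = 121/480.

121/480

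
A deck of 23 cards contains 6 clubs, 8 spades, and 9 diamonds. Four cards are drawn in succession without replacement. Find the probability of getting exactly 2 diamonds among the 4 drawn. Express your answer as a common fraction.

One ordering (diamonds drawn first) has probability 9/23 × 8/22 × 14/21 × 13/20 = 13104/212520 = 78/1265.
There are C(4,2) = 6 such orderings, each equally likely, so P = 6 × 78/1265 = 468/1265.

468/1265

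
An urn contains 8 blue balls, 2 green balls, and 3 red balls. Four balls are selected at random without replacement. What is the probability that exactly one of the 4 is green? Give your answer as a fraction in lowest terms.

6/13

One ordering (green drawn first) has probability 2/13 × 11/12 × 10/11 × 9/10 = 1980/17160 = 3/26.
There are C(4,1) = 4 such orderings, each equally likely, so P = 4 × 3/26 = 6/13.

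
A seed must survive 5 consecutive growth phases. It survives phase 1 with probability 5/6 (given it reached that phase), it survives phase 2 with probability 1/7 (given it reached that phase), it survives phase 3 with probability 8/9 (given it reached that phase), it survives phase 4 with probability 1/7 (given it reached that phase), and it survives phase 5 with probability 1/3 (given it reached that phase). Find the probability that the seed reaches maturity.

Multiplying along the chain,
P = 5/6 × 1/7 × 8/9 × 1/7 × 1/3 = 40/7938 = 20/3969.

20/3969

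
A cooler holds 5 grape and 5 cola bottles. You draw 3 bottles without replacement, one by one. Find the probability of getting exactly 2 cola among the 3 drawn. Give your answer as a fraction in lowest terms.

5/12

One ordering (cola drawn first) has probability 5/10 × 4/9 × 5/8 = 100/720 = 5/36.
There are C(3,2) = 3 such orderings, each equally likely, so P = 3 × 5/36 = 5/12.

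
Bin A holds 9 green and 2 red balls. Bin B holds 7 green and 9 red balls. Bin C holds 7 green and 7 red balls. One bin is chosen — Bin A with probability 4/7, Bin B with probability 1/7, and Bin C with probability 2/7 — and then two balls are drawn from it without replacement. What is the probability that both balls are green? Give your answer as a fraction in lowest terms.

18617/40040

From Bin A: P(both green) = (9/11)(8/10) = 36/55.
From Bin B: P(both green) = (7/16)(6/15) = 7/40.
From Bin C: P(both green) = (7/14)(6/13) = 3/13.
Total probability = (4/7)(36/55) + (1/7)(7/40) + (2/7)(3/13) = 18617/40040.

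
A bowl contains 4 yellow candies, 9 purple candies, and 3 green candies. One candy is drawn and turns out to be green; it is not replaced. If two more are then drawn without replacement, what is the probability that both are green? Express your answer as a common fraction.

1/105

With the first candy removed, 2 green remain out of 15.
P = 2/15 × 1/14 = 2/210 = 1/105.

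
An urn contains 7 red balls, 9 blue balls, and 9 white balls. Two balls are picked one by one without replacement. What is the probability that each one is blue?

P(all blue) = 9/25 × 8/24 = 72/600 = 3/25.

3/25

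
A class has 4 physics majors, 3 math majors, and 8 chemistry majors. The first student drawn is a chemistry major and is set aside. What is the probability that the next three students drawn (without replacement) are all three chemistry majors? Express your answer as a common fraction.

5/52

After the first draw, 7 of the remaining 14 students are chemistry majors.
P = 7/14 × 6/13 × 5/12 = 210/2184 = 5/52.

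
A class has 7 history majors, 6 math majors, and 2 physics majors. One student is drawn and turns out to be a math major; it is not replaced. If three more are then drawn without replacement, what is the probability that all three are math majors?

5/182

With the first student removed, 5 math majors remain out of 14.
P = 5/14 × 4/13 × 3/12 = 60/2184 = 5/182.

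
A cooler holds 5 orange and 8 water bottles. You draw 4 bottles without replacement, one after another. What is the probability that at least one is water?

142/143

P(no water) = 5/13 × 4/12 × 3/11 × 2/10 = 120/17160 = 1/143.
P(at least one) = 1 − 1/143 = 142/143.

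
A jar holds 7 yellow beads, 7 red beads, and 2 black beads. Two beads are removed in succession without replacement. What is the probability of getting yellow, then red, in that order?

Multiply the probability of each draw given the previous ones:
P = 7/16 × 7/15 = 49/240.

49/240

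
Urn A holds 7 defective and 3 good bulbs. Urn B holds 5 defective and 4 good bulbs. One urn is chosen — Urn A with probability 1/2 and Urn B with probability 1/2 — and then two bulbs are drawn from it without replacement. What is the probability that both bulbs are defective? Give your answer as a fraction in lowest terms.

67/180

From Urn A: P(both defective) = (7/10)(6/9) = 7/15.
From Urn B: P(both defective) = (5/9)(4/8) = 5/18.
Total probability = (1/2)(7/15) + (1/2)(5/18) = 67/180.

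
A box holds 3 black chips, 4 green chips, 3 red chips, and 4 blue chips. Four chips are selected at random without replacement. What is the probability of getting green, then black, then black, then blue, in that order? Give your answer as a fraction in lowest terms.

Multiply the probability of each draw given the previous ones:
P = 4/14 × 3/13 × 2/12 × 4/11 = 96/24024 = 4/1001.

4/1001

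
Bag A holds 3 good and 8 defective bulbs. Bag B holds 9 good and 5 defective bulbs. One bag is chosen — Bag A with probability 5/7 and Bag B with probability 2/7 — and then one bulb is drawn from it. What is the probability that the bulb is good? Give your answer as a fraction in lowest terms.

From Bag A: P(good) = 3/11.
From Bag B: P(good) = 9/14.
Total probability = (5/7)(3/11) + (2/7)(9/14) = 204/539.

204/539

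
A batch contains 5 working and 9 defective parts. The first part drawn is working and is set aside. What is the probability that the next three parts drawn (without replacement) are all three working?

With the first part removed, 4 working remain out of 13.
P = 4/13 × 3/12 × 2/11 = 24/1716 = 2/143.

2/143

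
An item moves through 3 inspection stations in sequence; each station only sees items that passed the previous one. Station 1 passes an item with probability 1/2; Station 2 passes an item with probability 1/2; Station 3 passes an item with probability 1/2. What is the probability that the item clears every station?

The events are sequential, so multiply the conditional probabilities:
P = 1/2 × 1/2 × 1/2 = 1/8.

1/8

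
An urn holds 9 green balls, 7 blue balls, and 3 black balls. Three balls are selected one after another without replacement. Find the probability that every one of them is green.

P(every draw is green) = 9/19 × 8/18 × 7/17 = 504/5814 = 28/323.

28/323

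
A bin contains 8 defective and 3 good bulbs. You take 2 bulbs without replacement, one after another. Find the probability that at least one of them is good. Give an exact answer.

P(no good) = 8/11 × 7/10 = 56/110 = 28/55.
P(at least one) = 1 − 28/55 = 27/55.

27/55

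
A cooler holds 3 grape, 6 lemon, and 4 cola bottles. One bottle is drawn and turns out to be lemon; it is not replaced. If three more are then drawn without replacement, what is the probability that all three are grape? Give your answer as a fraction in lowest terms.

With the first bottle removed, 3 grape remain out of 12.
P = 3/12 × 2/11 × 1/10 = 6/1320 = 1/220.

1/220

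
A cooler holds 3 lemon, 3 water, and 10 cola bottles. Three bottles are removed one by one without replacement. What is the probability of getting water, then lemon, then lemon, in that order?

Multiply the probability of each draw given the previous ones:
P = 3/16 × 3/15 × 2/14 = 18/3360 = 3/560.

3/560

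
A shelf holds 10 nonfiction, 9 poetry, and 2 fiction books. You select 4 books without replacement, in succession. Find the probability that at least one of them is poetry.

P(no poetry) = 12/21 × 11/20 × 10/19 × 9/18 = 11880/143640 = 11/133.
P(at least one) = 1 − 11/133 = 122/133.

122/133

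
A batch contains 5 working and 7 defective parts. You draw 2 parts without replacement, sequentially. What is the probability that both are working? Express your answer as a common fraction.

5/33

P(all working) = 5/12 × 4/11 = 20/132 = 5/33.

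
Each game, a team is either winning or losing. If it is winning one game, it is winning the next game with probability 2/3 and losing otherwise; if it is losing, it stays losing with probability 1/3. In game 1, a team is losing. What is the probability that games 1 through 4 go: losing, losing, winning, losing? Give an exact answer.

Game 1 is given. For each transition, use the conditional probability from the current state:
P(losing | losing) = 1/3; P(winning | losing) = 2/3; P(losing | winning) = 1/3.
P = 1/3 × 2/3 × 1/3 = 2/27.

2/27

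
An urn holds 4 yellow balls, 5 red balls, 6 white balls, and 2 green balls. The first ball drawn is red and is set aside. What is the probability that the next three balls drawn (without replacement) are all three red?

After the first draw, 4 of the remaining 16 balls are red.
P = 4/16 × 3/15 × 2/14 = 24/3360 = 1/140.

1/140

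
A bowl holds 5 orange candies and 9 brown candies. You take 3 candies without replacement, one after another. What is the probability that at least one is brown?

P(no brown) = 5/14 × 4/13 × 3/12 = 60/2184 = 5/182.
P(at least one) = 1 − 5/182 = 177/182.

177/182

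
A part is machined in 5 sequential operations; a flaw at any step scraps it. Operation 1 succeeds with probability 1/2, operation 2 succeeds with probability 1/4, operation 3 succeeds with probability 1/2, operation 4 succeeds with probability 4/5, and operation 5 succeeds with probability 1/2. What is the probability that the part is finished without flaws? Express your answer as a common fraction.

1/40

Multiplying along the chain,
P = 1/2 × 1/4 × 1/2 × 4/5 × 1/2 = 4/160 = 1/40.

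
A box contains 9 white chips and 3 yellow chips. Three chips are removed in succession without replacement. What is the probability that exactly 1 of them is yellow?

One ordering (yellow drawn first) has probability 3/12 × 9/11 × 8/10 = 216/1320 = 9/55.
There are C(3,1) = 3 such orderings, each equally likely, so P = 3 × 9/55 = 27/55.

27/55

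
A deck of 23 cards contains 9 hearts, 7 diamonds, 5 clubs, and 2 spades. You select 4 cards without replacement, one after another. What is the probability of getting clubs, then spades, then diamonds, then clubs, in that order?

1/759

Each draw changes the counts, so multiply the conditional probabilities along the sequence:
P = 5/23 × 2/22 × 7/21 × 4/20 = 280/212520 = 1/759.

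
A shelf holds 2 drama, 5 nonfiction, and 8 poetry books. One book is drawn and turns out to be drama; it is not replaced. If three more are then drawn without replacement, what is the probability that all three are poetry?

With the first book removed, 8 poetry remain out of 14.
P = 8/14 × 7/13 × 6/12 = 336/2184 = 2/13.

2/13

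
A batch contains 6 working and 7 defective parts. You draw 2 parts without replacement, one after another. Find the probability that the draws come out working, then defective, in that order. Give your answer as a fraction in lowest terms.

7/26

Each draw changes the counts, so multiply the conditional probabilities along the sequence:
P = 6/13 × 7/12 = 42/156 = 7/26.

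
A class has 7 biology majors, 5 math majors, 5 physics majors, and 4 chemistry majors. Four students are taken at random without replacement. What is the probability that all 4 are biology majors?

P = 7/21 × 6/20 × 5/19 × 4/18 = 840/143640 = 1/171.

1/171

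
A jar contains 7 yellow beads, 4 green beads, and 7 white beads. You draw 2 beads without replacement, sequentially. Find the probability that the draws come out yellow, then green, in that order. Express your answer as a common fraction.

14/153

Each draw changes the counts, so multiply the conditional probabilities along the sequence:
P = 7/18 × 4/17 = 28/306 = 14/153.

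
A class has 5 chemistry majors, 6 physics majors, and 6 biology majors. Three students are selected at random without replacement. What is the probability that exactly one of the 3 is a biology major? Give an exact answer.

One ordering (a biology major drawn first) has probability 6/17 × 11/16 × 10/15 = 660/4080 = 11/68.
There are C(3,1) = 3 such orderings, each equally likely, so P = 3 × 11/68 = 33/68.

33/68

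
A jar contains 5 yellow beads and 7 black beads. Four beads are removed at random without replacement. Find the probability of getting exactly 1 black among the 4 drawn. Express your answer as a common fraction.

One ordering (black drawn first) has probability 7/12 × 5/11 × 4/10 × 3/9 = 420/11880 = 7/198.
There are C(4,1) = 4 such orderings, each equally likely, so P = 4 × 7/198 = 14/99.

14/99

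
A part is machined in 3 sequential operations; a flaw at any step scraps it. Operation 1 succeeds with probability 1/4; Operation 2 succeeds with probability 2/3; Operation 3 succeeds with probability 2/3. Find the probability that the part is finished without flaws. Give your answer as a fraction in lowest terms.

1/9

Multiplying along the chain,
P = 1/4 × 2/3 × 2/3 = 4/36 = 1/9.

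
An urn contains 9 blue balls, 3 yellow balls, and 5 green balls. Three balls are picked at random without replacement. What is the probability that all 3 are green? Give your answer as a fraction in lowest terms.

1/68

P(every draw is green) = 5/17 × 4/16 × 3/15 = 60/4080 = 1/68.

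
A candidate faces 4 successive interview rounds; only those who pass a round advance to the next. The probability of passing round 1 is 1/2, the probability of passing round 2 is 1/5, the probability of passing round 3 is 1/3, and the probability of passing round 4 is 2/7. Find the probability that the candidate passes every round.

1/105

The events are sequential, so multiply the conditional probabilities:
P = 1/2 × 1/5 × 1/3 × 2/7 = 2/210 = 1/105.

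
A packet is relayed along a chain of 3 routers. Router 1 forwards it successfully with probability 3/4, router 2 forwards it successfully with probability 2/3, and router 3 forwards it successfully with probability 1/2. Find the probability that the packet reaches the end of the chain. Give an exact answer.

1/4

Multiplying along the chain,
P = 3/4 × 2/3 × 1/2 = 6/24 = 1/4.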